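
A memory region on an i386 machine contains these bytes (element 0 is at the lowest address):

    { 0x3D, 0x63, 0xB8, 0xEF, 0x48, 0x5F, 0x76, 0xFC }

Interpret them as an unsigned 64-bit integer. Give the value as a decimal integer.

18191832511673819965

In little-endian order the low byte comes first in memory.
Reassemble most-significant byte first: FC 76 5F 48 EF B8 63 3D → 0xFC765F48EFB8633D.
0xFC765F48EFB8633D = 18191832511673819965.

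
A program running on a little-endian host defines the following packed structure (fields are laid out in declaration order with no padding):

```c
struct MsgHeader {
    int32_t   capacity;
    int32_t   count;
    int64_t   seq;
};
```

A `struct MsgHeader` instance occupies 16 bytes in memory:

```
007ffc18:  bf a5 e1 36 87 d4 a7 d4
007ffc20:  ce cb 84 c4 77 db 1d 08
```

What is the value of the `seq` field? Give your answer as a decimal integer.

`seq` follows `capacity` (4 B), `count` (4 B), so it starts at offset 4 + 4 = 8 and occupies 8 bytes.
Bytes at offsets 8..15: CE CB 84 C4 77 DB 1D 08.
In little-endian order the low byte comes first in memory.
Reassemble most-significant byte first: 08 1D DB 77 C4 84 CB CE → 0x081DDB77C484CBCE.
0x081DDB77C484CBCE = 584864834072660942.

584864834072660942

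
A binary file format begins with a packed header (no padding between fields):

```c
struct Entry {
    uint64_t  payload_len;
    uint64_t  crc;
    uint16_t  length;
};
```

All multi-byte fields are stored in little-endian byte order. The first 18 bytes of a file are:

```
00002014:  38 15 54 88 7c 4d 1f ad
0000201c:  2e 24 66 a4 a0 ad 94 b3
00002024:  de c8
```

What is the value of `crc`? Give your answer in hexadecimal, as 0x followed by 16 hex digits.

0xB394ADA0A466242E

`crc` follows `payload_len` (8 bytes), so it starts at byte offset 8 and occupies 8 bytes.
Bytes at offsets 8..15: 2E 24 66 A4 A0 AD 94 B3.
In little-endian order the low byte comes first in memory.
Reassemble most-significant byte first: B3 94 AD A0 A4 66 24 2E → 0xB394ADA0A466242E.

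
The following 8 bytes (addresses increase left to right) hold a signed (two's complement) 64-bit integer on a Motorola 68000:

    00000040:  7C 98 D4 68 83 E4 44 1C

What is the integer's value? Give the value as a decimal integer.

Big-endian stores the most-significant byte at the lowest address.
The bytes are already most-significant first: 0x7C98D46883E4441C.
0x7C98D46883E4441C = 8978159402517546012.

8978159402517546012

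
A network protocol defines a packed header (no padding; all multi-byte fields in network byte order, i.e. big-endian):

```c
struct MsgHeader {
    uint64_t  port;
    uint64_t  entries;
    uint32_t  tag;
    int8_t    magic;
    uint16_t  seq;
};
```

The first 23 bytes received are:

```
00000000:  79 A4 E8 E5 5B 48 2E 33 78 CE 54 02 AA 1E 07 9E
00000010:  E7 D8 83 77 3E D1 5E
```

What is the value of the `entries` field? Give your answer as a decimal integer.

`entries` follows `port` (8 bytes), so it starts at byte offset 8 and occupies 8 bytes.
Bytes at offsets 8..15: 78 CE 54 02 AA 1E 07 9E.
In big-endian order the high byte comes first in memory.
The bytes are already most-significant first: 0x78CE5402AA1E079E.
0x78CE5402AA1E079E = 8704987500174509982.

8704987500174509982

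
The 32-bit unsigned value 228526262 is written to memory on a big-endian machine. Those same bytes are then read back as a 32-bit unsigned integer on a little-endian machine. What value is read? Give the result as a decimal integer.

228526262 in 32-bit hexadecimal is 0x0D9F08B6.
Stored big-endian, the bytes at ascending addresses are 0D 9F 08 B6.
Read back as little-endian, the first byte is least significant, giving 0xB6089F0D.
0xB6089F0D = 3054018317.

3054018317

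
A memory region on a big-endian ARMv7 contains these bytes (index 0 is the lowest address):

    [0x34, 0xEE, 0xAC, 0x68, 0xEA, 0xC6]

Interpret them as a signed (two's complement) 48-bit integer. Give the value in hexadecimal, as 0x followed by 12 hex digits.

In big-endian order the high byte comes first in memory.
The bytes are already most-significant first: 0x34EEAC68EAC6.

0x34EEAC68EAC6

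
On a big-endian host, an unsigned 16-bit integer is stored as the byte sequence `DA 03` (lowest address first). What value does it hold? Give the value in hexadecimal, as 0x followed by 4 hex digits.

0xDA03

In big-endian order the high byte comes first in memory.
The bytes are already most-significant first: 0xDA03.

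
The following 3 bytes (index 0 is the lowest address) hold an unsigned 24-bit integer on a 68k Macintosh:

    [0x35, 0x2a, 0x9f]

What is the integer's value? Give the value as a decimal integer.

3484319

Big-endian stores the most-significant byte at the lowest address.
The bytes are already most-significant first: 0x352A9F.
0x352A9F = 3484319.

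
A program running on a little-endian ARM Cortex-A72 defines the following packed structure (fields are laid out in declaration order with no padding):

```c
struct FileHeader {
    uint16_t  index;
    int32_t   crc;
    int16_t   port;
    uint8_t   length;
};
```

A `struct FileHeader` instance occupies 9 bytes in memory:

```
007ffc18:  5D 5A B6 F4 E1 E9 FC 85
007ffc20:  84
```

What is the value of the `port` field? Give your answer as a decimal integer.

`port` follows `index` (2 B), `crc` (4 B), so it starts at offset 2 + 4 = 6 and occupies 2 bytes.
Bytes at offsets 6..7: FC 85.
Little-endian: lowest address holds the least-significant byte.
Reassemble most-significant byte first: 85 FC → 0x85FC.
Top bit is set, so as a signed 16-bit value this is 0x85FC − 2^16 = -31236.

-31236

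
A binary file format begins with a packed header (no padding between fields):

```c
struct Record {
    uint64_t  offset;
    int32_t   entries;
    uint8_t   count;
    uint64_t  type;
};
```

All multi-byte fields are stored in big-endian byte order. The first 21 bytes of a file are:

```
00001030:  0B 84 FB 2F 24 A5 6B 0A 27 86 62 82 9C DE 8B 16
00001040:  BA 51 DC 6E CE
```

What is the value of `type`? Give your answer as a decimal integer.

16035935887675911886

`type` follows `offset` (8 B), `entries` (4 B), `count` (1 B), so it starts at offset 8 + 4 + 1 = 13 and occupies 8 bytes.
Bytes at offsets 13..20: DE 8B 16 BA 51 DC 6E CE.
In big-endian order the high byte comes first in memory.
The bytes are already most-significant first: 0xDE8B16BA51DC6ECE.
0xDE8B16BA51DC6ECE = 16035935887675911886.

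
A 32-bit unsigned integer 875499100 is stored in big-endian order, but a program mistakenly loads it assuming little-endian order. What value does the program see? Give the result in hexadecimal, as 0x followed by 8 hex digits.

875499100 in 32-bit hexadecimal is 0x342F0E5C.
Stored big-endian, the bytes at ascending addresses are 34 2F 0E 5C.
Read back as little-endian, the first byte is least significant, giving 0x5C0E2F34.

0x5C0E2F34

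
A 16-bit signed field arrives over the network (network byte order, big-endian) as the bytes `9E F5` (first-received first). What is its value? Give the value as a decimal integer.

In big-endian order the high byte comes first in memory.
The bytes are already most-significant first: 0x9EF5.
Top bit is set, so as a signed 16-bit value this is 0x9EF5 − 2^16 = -24843.

-24843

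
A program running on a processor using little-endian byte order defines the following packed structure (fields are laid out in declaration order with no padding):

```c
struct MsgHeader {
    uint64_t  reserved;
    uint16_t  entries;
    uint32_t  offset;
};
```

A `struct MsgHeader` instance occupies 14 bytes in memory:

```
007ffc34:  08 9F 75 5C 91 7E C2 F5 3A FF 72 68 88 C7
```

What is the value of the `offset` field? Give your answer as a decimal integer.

`offset` follows `reserved` (8 B), `entries` (2 B), so it starts at offset 8 + 2 = 10 and occupies 4 bytes.
Bytes at offsets 10..13: 72 68 88 C7.
Little-endian: lowest address holds the least-significant byte.
Reassemble most-significant byte first: C7 88 68 72 → 0xC7886872.
0xC7886872 = 3347605618.

3347605618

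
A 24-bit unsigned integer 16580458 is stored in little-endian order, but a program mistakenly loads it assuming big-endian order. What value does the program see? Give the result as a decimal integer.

7012348

16580458 in 24-bit hexadecimal is 0xFCFF6A.
Stored little-endian, the bytes at ascending addresses are 6A FF FC.
Read back as big-endian, the last byte is least significant, giving 0x6AFFFC.
0x6AFFFC = 7012348.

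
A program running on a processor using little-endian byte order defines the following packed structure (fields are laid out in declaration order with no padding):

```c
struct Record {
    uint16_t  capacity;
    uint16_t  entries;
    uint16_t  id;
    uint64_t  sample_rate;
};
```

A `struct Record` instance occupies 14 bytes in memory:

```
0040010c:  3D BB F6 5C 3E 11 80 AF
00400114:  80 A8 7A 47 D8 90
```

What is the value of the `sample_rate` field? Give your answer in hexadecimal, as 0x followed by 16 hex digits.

0x90D8477AA880AF80

`sample_rate` follows `capacity` (2 B), `entries` (2 B), `id` (2 B), so it starts at offset 2 + 2 + 2 = 6 and occupies 8 bytes.
Bytes at offsets 6..13: 80 AF 80 A8 7A 47 D8 90.
Little-endian stores the least-significant byte at the lowest address.
Reassemble most-significant byte first: 90 D8 47 7A A8 80 AF 80 → 0x90D8477AA880AF80.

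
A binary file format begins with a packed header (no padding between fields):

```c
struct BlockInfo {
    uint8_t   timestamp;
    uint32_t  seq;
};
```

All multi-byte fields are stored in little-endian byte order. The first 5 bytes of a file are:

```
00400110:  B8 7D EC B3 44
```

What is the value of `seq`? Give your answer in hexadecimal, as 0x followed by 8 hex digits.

`seq` follows `timestamp` (1 byte), so it starts at byte offset 1 and occupies 4 bytes.
Bytes at offsets 1..4: 7D EC B3 44.
Little-endian: lowest address holds the least-significant byte.
Reassemble most-significant byte first: 44 B3 EC 7D → 0x44B3EC7D.

0x44B3EC7D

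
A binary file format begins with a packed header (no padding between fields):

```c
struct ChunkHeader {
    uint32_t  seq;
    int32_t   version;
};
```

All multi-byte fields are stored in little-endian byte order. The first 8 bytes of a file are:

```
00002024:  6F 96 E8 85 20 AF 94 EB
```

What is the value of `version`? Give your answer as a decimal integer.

-342577376

`version` follows `seq` (4 bytes), so it starts at byte offset 4 and occupies 4 bytes.
Bytes at offsets 4..7: 20 AF 94 EB.
Little-endian: lowest address holds the least-significant byte.
Reassemble most-significant byte first: EB 94 AF 20 → 0xEB94AF20.
Top bit is set, so as a signed 32-bit value this is 0xEB94AF20 − 2^32 = -342577376.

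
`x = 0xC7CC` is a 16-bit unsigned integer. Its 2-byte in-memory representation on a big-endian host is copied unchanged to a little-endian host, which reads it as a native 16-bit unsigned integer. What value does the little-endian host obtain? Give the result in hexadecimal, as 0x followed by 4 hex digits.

Stored big-endian, the bytes at ascending addresses are C7 CC.
Read back as little-endian, the first byte is least significant, giving 0xCCC7.

0xCCC7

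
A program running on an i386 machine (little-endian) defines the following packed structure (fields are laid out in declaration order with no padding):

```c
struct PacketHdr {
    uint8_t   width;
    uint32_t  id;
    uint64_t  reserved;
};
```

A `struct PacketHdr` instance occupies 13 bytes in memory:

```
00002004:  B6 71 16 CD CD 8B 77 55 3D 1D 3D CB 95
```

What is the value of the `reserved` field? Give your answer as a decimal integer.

10793788127715882891

`reserved` follows `width` (1 B), `id` (4 B), so it starts at offset 1 + 4 = 5 and occupies 8 bytes.
Bytes at offsets 5..12: 8B 77 55 3D 1D 3D CB 95.
In little-endian order the low byte comes first in memory.
Reassemble most-significant byte first: 95 CB 3D 1D 3D 55 77 8B → 0x95CB3D1D3D55778B.
0x95CB3D1D3D55778B = 10793788127715882891.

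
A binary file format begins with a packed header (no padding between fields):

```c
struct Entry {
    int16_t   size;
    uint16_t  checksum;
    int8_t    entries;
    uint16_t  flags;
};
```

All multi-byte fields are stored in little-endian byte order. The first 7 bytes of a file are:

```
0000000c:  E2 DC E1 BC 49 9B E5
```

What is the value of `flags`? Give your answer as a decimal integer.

58779

`flags` follows `size` (2 B), `checksum` (2 B), `entries` (1 B), so it starts at offset 2 + 2 + 1 = 5 and occupies 2 bytes.
Bytes at offsets 5..6: 9B E5.
In little-endian order the low byte comes first in memory.
Reassemble most-significant byte first: E5 9B → 0xE59B.
0xE59B = 58779.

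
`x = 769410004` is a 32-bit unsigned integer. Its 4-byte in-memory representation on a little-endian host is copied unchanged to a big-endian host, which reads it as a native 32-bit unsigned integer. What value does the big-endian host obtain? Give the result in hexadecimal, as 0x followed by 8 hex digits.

769410004 in 32-bit hexadecimal is 0x2DDC43D4.
Stored little-endian, the bytes at ascending addresses are D4 43 DC 2D.
Read back as big-endian, the last byte is least significant, giving 0xD443DC2D.

0xD443DC2D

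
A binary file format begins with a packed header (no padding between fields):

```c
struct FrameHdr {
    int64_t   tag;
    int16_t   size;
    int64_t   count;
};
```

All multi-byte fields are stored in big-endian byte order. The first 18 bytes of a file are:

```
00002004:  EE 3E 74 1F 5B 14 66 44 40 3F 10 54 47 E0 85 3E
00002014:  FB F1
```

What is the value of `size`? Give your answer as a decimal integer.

`size` follows `tag` (8 bytes), so it starts at byte offset 8 and occupies 2 bytes.
Bytes at offsets 8..9: 40 3F.
In big-endian order the high byte comes first in memory.
The bytes are already most-significant first: 0x403F.
0x403F = 16447.

16447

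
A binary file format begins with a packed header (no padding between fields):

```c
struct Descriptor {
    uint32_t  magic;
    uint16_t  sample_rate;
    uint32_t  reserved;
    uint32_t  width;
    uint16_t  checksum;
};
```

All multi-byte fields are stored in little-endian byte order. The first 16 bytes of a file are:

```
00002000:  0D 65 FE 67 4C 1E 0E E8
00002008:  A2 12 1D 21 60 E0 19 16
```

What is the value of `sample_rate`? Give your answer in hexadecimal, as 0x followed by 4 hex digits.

`sample_rate` follows `magic` (4 bytes), so it starts at byte offset 4 and occupies 2 bytes.
Bytes at offsets 4..5: 4C 1E.
Little-endian stores the least-significant byte at the lowest address.
Reassemble most-significant byte first: 1E 4C → 0x1E4C.

0x1E4C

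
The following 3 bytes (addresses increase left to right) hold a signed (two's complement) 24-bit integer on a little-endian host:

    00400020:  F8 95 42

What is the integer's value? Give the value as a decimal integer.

4363768

In little-endian order the low byte comes first in memory.
Reassemble most-significant byte first: 42 95 F8 → 0x4295F8.
0x4295F8 = 4363768.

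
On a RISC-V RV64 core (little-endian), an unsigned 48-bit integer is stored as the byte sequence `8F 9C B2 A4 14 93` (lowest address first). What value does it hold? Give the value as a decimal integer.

Little-endian stores the least-significant byte at the lowest address.
Reassemble most-significant byte first: 93 14 A4 B2 9C 8F → 0x9314A4B29C8F.
0x9314A4B29C8F = 161716871797903.

161716871797903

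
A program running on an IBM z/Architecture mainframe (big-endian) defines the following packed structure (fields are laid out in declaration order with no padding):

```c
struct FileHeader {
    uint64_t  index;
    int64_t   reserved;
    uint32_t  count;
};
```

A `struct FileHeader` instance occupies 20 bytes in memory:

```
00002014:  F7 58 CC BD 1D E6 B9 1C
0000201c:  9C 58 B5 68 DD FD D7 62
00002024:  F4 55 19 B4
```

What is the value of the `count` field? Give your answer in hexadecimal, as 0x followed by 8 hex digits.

0xF45519B4

`count` follows `index` (8 B), `reserved` (8 B), so it starts at offset 8 + 8 = 16 and occupies 4 bytes.
Bytes at offsets 16..19: F4 55 19 B4.
Big-endian stores the most-significant byte at the lowest address.
The bytes are already most-significant first: 0xF45519B4.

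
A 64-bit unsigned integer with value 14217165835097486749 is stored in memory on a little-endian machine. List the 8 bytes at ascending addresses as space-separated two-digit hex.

14217165835097486749 in hexadecimal, padded to 64 bits, is 0xC54D850051CE359D.
Split into bytes (most-significant first): C5 4D 85 00 51 CE 35 9D.
Little-endian stores the least-significant byte at the lowest address.
So at ascending addresses the bytes are 9D 35 CE 51 00 85 4D C5.

9D 35 CE 51 00 85 4D C5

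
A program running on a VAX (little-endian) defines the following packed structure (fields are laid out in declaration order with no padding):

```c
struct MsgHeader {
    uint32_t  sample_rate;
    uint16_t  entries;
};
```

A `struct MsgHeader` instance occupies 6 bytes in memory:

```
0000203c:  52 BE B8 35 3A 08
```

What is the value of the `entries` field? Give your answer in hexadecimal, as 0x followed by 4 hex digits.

0x083A

`entries` follows `sample_rate` (4 bytes), so it starts at byte offset 4 and occupies 2 bytes.
Bytes at offsets 4..5: 3A 08.
In little-endian order the low byte comes first in memory.
Reassemble most-significant byte first: 08 3A → 0x083A.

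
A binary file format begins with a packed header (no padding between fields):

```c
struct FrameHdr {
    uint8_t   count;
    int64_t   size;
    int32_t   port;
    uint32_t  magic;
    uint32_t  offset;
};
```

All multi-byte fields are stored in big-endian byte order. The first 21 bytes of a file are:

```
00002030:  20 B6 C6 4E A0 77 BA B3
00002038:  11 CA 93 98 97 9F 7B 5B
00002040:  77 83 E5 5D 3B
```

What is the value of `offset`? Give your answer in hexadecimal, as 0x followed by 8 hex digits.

0x83E55D3B

`offset` follows `count` (1 B), `size` (8 B), `port` (4 B), `magic` (4 B), so it starts at offset 1 + 8 + 4 + 4 = 17 and occupies 4 bytes.
Bytes at offsets 17..20: 83 E5 5D 3B.
Big-endian: lowest address holds the most-significant byte.
The bytes are already most-significant first: 0x83E55D3B.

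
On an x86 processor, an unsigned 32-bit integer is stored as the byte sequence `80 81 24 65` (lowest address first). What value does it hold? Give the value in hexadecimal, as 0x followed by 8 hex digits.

0x65248180

Little-endian: lowest address holds the least-significant byte.
Reassemble most-significant byte first: 65 24 81 80 → 0x65248180.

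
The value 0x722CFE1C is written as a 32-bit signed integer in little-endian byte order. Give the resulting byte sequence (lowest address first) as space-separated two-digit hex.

1C FE 2C 72

Split into bytes (most-significant first): 72 2C FE 1C.
Little-endian: lowest address holds the least-significant byte.
So at ascending addresses the bytes are 1C FE 2C 72.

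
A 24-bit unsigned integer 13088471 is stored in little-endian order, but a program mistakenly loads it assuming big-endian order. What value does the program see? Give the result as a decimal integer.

14137031

13088471 in 24-bit hexadecimal is 0xC7B6D7.
Stored little-endian, the bytes at ascending addresses are D7 B6 C7.
Read back as big-endian, the last byte is least significant, giving 0xD7B6C7.
0xD7B6C7 = 14137031.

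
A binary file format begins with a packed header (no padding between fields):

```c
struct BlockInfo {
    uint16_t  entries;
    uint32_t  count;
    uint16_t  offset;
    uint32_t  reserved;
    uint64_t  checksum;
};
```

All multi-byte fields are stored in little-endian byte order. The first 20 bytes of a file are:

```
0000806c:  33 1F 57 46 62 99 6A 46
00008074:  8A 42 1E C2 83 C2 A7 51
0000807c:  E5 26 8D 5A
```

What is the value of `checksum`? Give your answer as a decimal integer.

6524914201489031811

`checksum` follows `entries` (2 B), `count` (4 B), `offset` (2 B), `reserved` (4 B), so it starts at offset 2 + 4 + 2 + 4 = 12 and occupies 8 bytes.
Bytes at offsets 12..19: 83 C2 A7 51 E5 26 8D 5A.
Little-endian: lowest address holds the least-significant byte.
Reassemble most-significant byte first: 5A 8D 26 E5 51 A7 C2 83 → 0x5A8D26E551A7C283.
0x5A8D26E551A7C283 = 6524914201489031811.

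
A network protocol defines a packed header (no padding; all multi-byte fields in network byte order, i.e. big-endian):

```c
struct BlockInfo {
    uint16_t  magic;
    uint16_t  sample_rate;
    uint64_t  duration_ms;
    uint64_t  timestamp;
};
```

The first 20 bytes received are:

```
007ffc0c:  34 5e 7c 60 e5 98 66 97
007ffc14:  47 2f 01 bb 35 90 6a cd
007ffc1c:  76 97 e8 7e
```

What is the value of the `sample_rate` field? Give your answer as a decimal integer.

31840

`sample_rate` follows `magic` (2 bytes), so it starts at byte offset 2 and occupies 2 bytes.
Bytes at offsets 2..3: 7C 60.
In big-endian order the high byte comes first in memory.
The bytes are already most-significant first: 0x7C60.
0x7C60 = 31840.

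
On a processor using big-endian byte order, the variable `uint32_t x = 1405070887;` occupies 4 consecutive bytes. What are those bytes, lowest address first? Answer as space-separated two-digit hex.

1405070887 in hexadecimal, padded to 32 bits, is 0x53BFAE27.
Split into bytes (most-significant first): 53 BF AE 27.
Big-endian stores the most-significant byte at the lowest address.
So the memory order matches the most-significant-first order: 53 BF AE 27.

53 BF AE 27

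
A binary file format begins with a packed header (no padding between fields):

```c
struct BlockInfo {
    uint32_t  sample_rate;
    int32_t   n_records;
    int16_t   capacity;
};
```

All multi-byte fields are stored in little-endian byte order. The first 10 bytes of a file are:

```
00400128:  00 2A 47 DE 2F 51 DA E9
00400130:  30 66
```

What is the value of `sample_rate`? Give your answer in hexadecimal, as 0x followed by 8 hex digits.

0xDE472A00

`sample_rate` is the first field, at byte offset 0, occupying 4 bytes.
Bytes at offsets 0..3: 00 2A 47 DE.
Little-endian stores the least-significant byte at the lowest address.
Reassemble most-significant byte first: DE 47 2A 00 → 0xDE472A00.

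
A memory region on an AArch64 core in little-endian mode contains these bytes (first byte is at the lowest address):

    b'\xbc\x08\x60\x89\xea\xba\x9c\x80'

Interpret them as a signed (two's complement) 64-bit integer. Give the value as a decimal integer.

-9179256423998027588

In little-endian order the low byte comes first in memory.
Reassemble most-significant byte first: 80 9C BA EA 89 60 08 BC → 0x809CBAEA896008BC.
Top bit is set, so as a signed 64-bit value this is 0x809CBAEA896008BC − 2^64 = -9179256423998027588.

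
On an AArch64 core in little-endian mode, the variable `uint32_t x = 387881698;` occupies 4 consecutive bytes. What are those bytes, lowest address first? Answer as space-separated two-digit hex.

387881698 in hexadecimal, padded to 32 bits, is 0x171E9AE2.
Split into bytes (most-significant first): 17 1E 9A E2.
In little-endian order the low byte comes first in memory.
So at ascending addresses the bytes are E2 9A 1E 17.

E2 9A 1E 17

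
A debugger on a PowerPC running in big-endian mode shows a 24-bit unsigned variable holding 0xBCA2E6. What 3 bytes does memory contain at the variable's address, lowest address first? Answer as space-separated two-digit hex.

BC A2 E6

Split into bytes (most-significant first): BC A2 E6.
Big-endian stores the most-significant byte at the lowest address.
So the memory order matches the most-significant-first order: BC A2 E6.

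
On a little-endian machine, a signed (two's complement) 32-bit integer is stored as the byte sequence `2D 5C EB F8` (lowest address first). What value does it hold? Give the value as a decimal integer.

-118793171

Little-endian stores the least-significant byte at the lowest address.
Reassemble most-significant byte first: F8 EB 5C 2D → 0xF8EB5C2D.
Top bit is set, so as a signed 32-bit value this is 0xF8EB5C2D − 2^32 = -118793171.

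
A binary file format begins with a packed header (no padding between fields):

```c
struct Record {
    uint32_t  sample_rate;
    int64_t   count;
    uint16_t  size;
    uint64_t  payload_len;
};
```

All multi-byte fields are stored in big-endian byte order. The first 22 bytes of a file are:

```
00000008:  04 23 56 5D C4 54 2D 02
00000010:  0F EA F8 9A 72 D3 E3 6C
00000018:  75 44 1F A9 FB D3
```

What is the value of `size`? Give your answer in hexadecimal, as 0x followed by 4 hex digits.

`size` follows `sample_rate` (4 B), `count` (8 B), so it starts at offset 4 + 8 = 12 and occupies 2 bytes.
Bytes at offsets 12..13: 72 D3.
In big-endian order the high byte comes first in memory.
The bytes are already most-significant first: 0x72D3.

0x72D3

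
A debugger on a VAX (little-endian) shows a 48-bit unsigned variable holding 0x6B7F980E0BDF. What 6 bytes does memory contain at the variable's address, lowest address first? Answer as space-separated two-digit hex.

Split into bytes (most-significant first): 6B 7F 98 0E 0B DF.
In little-endian order the low byte comes first in memory.
So at ascending addresses the bytes are DF 0B 0E 98 7F 6B.

DF 0B 0E 98 7F 6B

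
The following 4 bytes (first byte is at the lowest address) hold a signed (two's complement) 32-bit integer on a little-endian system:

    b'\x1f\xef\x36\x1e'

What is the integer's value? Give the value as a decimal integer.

506916639

Little-endian stores the least-significant byte at the lowest address.
Reassemble most-significant byte first: 1E 36 EF 1F → 0x1E36EF1F.
0x1E36EF1F = 506916639.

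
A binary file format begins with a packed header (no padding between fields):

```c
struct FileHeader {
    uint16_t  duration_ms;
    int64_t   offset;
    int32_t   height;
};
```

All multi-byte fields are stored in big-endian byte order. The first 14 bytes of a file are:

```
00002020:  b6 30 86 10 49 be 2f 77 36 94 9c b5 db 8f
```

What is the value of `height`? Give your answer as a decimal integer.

`height` follows `duration_ms` (2 B), `offset` (8 B), so it starts at offset 2 + 8 = 10 and occupies 4 bytes.
Bytes at offsets 10..13: 9C B5 DB 8F.
In big-endian order the high byte comes first in memory.
The bytes are already most-significant first: 0x9CB5DB8F.
Top bit is set, so as a signed 32-bit value this is 0x9CB5DB8F − 2^32 = -1665803377.

-1665803377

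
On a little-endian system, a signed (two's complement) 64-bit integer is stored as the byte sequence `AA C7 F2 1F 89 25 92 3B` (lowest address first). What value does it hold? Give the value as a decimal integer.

Little-endian stores the least-significant byte at the lowest address.
Reassemble most-significant byte first: 3B 92 25 89 1F F2 C7 AA → 0x3B9225891FF2C7AA.
0x3B9225891FF2C7AA = 4292534665714255786.

4292534665714255786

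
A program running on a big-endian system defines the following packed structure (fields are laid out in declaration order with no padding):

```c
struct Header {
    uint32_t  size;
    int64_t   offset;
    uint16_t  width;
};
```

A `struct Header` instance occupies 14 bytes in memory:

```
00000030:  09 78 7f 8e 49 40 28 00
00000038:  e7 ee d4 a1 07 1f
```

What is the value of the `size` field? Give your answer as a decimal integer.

158891918

`size` is the first field, at byte offset 0, occupying 4 bytes.
Bytes at offsets 0..3: 09 78 7F 8E.
In big-endian order the high byte comes first in memory.
The bytes are already most-significant first: 0x09787F8E.
0x09787F8E = 158891918.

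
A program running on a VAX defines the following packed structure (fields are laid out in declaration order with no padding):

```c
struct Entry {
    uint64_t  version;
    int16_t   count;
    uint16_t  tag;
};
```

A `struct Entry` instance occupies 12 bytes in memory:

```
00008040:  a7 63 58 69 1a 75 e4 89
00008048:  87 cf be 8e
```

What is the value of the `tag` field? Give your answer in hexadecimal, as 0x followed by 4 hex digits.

0x8EBE

`tag` follows `version` (8 B), `count` (2 B), so it starts at offset 8 + 2 = 10 and occupies 2 bytes.
Bytes at offsets 10..11: BE 8E.
In little-endian order the low byte comes first in memory.
Reassemble most-significant byte first: 8E BE → 0x8EBE.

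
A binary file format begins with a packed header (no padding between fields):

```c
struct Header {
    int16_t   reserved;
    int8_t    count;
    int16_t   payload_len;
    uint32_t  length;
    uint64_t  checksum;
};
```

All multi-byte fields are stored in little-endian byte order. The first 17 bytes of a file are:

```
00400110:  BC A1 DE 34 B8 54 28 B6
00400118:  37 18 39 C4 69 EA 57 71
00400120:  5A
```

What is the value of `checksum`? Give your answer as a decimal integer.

`checksum` follows `reserved` (2 B), `count` (1 B), `payload_len` (2 B), `length` (4 B), so it starts at offset 2 + 1 + 2 + 4 = 9 and occupies 8 bytes.
Bytes at offsets 9..16: 18 39 C4 69 EA 57 71 5A.
In little-endian order the low byte comes first in memory.
Reassemble most-significant byte first: 5A 71 57 EA 69 C4 39 18 → 0x5A7157EA69C43918.
0x5A7157EA69C43918 = 6517086800090249496.

6517086800090249496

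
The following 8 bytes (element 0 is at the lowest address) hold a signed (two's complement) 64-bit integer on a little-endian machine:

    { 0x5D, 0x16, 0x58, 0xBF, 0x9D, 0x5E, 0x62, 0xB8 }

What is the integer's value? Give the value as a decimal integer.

-5160458191400069539

Little-endian stores the least-significant byte at the lowest address.
Reassemble most-significant byte first: B8 62 5E 9D BF 58 16 5D → 0xB8625E9DBF58165D.
Top bit is set, so as a signed 64-bit value this is 0xB8625E9DBF58165D − 2^64 = -5160458191400069539.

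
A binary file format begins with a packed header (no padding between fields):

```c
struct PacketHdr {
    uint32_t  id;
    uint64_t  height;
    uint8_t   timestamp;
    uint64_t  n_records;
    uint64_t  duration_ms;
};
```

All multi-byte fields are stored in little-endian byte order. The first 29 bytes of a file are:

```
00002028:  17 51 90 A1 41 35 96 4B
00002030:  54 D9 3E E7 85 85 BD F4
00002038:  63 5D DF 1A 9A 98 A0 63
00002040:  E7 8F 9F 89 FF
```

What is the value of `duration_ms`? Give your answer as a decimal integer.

18413423991892189336

`duration_ms` follows `id` (4 B), `height` (8 B), `timestamp` (1 B), `n_records` (8 B), so it starts at offset 4 + 8 + 1 + 8 = 21 and occupies 8 bytes.
Bytes at offsets 21..28: 98 A0 63 E7 8F 9F 89 FF.
In little-endian order the low byte comes first in memory.
Reassemble most-significant byte first: FF 89 9F 8F E7 63 A0 98 → 0xFF899F8FE763A098.
0xFF899F8FE763A098 = 18413423991892189336.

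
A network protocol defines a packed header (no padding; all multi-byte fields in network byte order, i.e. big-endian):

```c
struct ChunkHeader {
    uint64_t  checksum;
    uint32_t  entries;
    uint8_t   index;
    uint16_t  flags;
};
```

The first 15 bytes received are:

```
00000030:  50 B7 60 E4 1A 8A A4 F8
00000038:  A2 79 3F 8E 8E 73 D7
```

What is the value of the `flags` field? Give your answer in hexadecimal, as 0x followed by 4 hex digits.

0x73D7

`flags` follows `checksum` (8 B), `entries` (4 B), `index` (1 B), so it starts at offset 8 + 4 + 1 = 13 and occupies 2 bytes.
Bytes at offsets 13..14: 73 D7.
Big-endian stores the most-significant byte at the lowest address.
The bytes are already most-significant first: 0x73D7.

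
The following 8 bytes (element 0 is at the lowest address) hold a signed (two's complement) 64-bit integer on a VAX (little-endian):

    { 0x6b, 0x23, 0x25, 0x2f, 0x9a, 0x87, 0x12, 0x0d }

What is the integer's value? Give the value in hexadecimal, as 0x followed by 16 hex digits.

0x0D12879A2F25236B

Little-endian stores the least-significant byte at the lowest address.
Reassemble most-significant byte first: 0D 12 87 9A 2F 25 23 6B → 0x0D12879A2F25236B.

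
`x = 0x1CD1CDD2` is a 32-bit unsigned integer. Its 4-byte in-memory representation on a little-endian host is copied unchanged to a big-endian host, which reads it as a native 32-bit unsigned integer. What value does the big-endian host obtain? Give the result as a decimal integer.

3536703772

Stored little-endian, the bytes at ascending addresses are D2 CD D1 1C.
Read back as big-endian, the last byte is least significant, giving 0xD2CDD11C.
0xD2CDD11C = 3536703772.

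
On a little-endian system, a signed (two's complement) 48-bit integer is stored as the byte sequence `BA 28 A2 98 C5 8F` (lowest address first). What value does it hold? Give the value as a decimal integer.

Little-endian stores the least-significant byte at the lowest address.
Reassemble most-significant byte first: 8F C5 98 A2 28 BA → 0x8FC598A228BA.
Top bit is set, so as a signed 48-bit value this is 0x8FC598A228BA − 2^48 = -123396144617286.

-123396144617286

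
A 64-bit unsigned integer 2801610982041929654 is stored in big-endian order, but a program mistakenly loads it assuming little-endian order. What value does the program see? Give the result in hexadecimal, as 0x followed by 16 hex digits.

0xB64771375852E126

2801610982041929654 in 64-bit hexadecimal is 0x26E15258377147B6.
Stored big-endian, the bytes at ascending addresses are 26 E1 52 58 37 71 47 B6.
Read back as little-endian, the first byte is least significant, giving 0xB64771375852E126.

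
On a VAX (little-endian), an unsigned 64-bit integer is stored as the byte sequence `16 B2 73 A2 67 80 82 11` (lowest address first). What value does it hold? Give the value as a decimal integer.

Little-endian: lowest address holds the least-significant byte.
Reassemble most-significant byte first: 11 82 80 67 A2 73 B2 16 → 0x11828067A273B216.
0x11828067A273B216 = 1261712028212638230.

1261712028212638230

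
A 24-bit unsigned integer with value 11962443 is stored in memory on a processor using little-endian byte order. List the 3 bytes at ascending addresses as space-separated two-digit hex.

11962443 in hexadecimal, padded to 24 bits, is 0xB6884B.
Split into bytes (most-significant first): B6 88 4B.
Little-endian stores the least-significant byte at the lowest address.
So at ascending addresses the bytes are 4B 88 B6.

4B 88 B6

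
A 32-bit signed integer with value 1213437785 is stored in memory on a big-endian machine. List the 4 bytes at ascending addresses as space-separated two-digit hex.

1213437785 in hexadecimal, padded to 32 bits, is 0x48539759.
Split into bytes (most-significant first): 48 53 97 59.
In big-endian order the high byte comes first in memory.
So the memory order matches the most-significant-first order: 48 53 97 59.

48 53 97 59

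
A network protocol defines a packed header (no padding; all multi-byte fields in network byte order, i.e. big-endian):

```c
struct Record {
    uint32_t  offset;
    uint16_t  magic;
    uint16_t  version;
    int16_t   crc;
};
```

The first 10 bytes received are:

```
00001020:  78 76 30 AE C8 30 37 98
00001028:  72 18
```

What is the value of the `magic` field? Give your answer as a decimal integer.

`magic` follows `offset` (4 bytes), so it starts at byte offset 4 and occupies 2 bytes.
Bytes at offsets 4..5: C8 30.
Big-endian: lowest address holds the most-significant byte.
The bytes are already most-significant first: 0xC830.
0xC830 = 51248.

51248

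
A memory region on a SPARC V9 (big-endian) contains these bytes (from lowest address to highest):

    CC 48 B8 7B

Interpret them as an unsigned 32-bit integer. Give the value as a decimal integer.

3427317883

In big-endian order the high byte comes first in memory.
The bytes are already most-significant first: 0xCC48B87B.
0xCC48B87B = 3427317883.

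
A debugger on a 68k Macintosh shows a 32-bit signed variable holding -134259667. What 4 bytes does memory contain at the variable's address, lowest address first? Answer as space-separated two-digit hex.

F7 FF 5C 2D

Two's complement of -134259667 in 32 bits: 134259667 = 0x0800A3D3; invert → 0xF7FF5C2C; add 1 → 0xF7FF5C2D.
Split into bytes (most-significant first): F7 FF 5C 2D.
In big-endian order the high byte comes first in memory.
So the memory order matches the most-significant-first order: F7 FF 5C 2D.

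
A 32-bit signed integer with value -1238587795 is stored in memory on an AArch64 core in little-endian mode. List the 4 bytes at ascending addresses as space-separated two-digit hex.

Two's complement of -1238587795 in 32 bits: 1238587795 = 0x49D35993; invert → 0xB62CA66C; add 1 → 0xB62CA66D.
Split into bytes (most-significant first): B6 2C A6 6D.
Little-endian: lowest address holds the least-significant byte.
So at ascending addresses the bytes are 6D A6 2C B6.

6D A6 2C B6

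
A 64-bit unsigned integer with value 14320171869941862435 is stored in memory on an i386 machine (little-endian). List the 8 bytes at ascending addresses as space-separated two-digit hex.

14320171869941862435 in hexadecimal, padded to 64 bits, is 0xC6BB7871B66D1023.
Split into bytes (most-significant first): C6 BB 78 71 B6 6D 10 23.
Little-endian stores the least-significant byte at the lowest address.
So at ascending addresses the bytes are 23 10 6D B6 71 78 BB C6.

23 10 6D B6 71 78 BB C6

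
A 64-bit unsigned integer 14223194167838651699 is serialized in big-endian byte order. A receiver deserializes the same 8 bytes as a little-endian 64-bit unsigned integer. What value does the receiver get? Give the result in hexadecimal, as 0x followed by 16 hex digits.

0x33356EE9BCEF62C5

14223194167838651699 in 64-bit hexadecimal is 0xC562EFBCE96E3533.
Stored big-endian, the bytes at ascending addresses are C5 62 EF BC E9 6E 35 33.
Read back as little-endian, the first byte is least significant, giving 0x33356EE9BCEF62C5.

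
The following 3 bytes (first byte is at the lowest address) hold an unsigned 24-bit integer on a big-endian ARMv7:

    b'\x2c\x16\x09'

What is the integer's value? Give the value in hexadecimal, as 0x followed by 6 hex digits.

In big-endian order the high byte comes first in memory.
The bytes are already most-significant first: 0x2C1609.

0x2C1609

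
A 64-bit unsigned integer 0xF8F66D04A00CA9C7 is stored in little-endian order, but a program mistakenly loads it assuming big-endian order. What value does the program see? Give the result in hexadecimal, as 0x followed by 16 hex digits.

0xC7A90CA0046DF6F8

Stored little-endian, the bytes at ascending addresses are C7 A9 0C A0 04 6D F6 F8.
Read back as big-endian, the last byte is least significant, giving 0xC7A90CA0046DF6F8.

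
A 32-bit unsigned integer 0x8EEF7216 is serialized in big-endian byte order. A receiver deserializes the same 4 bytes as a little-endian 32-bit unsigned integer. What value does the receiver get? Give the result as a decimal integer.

Stored big-endian, the bytes at ascending addresses are 8E EF 72 16.
Read back as little-endian, the first byte is least significant, giving 0x1672EF8E.
0x1672EF8E = 376631182.

376631182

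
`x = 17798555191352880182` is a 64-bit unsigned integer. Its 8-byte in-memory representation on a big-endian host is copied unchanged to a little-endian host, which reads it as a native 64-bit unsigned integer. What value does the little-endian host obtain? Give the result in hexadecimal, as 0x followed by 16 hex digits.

0x36ECC54FA52B01F7

17798555191352880182 in 64-bit hexadecimal is 0xF7012BA54FC5EC36.
Stored big-endian, the bytes at ascending addresses are F7 01 2B A5 4F C5 EC 36.
Read back as little-endian, the first byte is least significant, giving 0x36ECC54FA52B01F7.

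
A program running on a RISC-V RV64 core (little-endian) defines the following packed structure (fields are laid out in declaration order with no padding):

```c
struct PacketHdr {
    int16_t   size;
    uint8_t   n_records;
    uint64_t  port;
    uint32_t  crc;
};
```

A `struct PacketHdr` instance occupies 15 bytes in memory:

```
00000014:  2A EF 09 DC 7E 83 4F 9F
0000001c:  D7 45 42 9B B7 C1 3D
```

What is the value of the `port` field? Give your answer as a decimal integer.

4775460059130068700

`port` follows `size` (2 B), `n_records` (1 B), so it starts at offset 2 + 1 = 3 and occupies 8 bytes.
Bytes at offsets 3..10: DC 7E 83 4F 9F D7 45 42.
Little-endian: lowest address holds the least-significant byte.
Reassemble most-significant byte first: 42 45 D7 9F 4F 83 7E DC → 0x4245D79F4F837EDC.
0x4245D79F4F837EDC = 4775460059130068700.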